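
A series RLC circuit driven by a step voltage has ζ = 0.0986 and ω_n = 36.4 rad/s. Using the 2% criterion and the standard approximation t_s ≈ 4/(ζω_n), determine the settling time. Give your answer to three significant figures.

t_s ≈ 4/(ζω_n) = 4/(0.0986 × 36.4) = 1.11 s.

t_s ≈ 1.11 s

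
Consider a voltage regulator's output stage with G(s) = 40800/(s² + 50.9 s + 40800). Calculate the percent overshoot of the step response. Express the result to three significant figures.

Matching coefficients with s² + 2ζω_n s + ω_n² gives ω_n² = 40800 ⇒ ω_n = 202 rad/s, and ζ = 50.9/(2ω_n) = 0.126.
%OS = 100·exp(−πζ/√(1−ζ²)) = 67.1%.

%OS ≈ 67.1%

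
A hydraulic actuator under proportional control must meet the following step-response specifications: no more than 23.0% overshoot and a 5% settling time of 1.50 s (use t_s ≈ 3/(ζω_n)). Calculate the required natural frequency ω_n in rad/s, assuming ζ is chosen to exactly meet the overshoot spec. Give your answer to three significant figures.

ζ = −ln(OS)/√(π² + (ln OS)²). With OS = 0.230, ln OS = −1.470 and ζ = 1.470/3.468 = 0.424.
Then ω_n = 3/(ζ t_s) = 3/(0.424 × 1.50) = 4.72 rad/s.

ω_n ≈ 4.72 rad/s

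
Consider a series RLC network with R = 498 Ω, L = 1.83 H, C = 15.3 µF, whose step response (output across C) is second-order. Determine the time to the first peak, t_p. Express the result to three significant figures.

t_p ≈ 0.0240 s

For a series RLC circuit (capacitor voltage as output), ω_n = 1/√(LC) = 1/√(1.83 H · 15.3 µF) = 189 rad/s.
ζ = (R/2)·√(C/L) = (498/2)·√(15.3 µF/1.83 H) = 0.720.
ω_d = ω_n√(1−ζ²) = 131 rad/s. t_p = π/ω_d = 0.0240 s.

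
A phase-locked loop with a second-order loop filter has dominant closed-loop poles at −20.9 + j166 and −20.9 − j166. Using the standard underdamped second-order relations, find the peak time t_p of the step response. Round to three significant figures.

t_p = π/ω_d with ω_d = 166 (the imaginary part), so t_p = 0.0189 s.

t_p ≈ 0.0189 s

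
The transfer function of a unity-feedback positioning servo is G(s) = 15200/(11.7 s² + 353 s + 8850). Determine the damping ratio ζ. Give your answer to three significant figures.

ζ ≈ 0.549

Dividing through by 11.7: denominator becomes s² + 30.17 s + 756.4.
So ω_n = √756.4 = 27.5 rad/s and ζ = 30.17/(2·27.5) = 0.549.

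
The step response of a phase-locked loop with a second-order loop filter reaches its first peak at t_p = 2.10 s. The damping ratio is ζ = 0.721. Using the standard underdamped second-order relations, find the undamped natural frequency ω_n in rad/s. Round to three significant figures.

Peak time t_p = π/ω_d, so ω_d = π/t_p = π/2.10 = 1.50 rad/s.
ω_n = ω_d/√(1−ζ²) = 1.50/√0.480 = 2.16 rad/s.

ω_n ≈ 2.16 rad/s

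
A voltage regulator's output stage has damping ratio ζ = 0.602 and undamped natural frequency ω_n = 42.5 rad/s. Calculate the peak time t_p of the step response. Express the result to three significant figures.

The damped frequency is ω_d = ω_n√(1−ζ²) = 42.5·√(1−0.362) = 33.9 rad/s.
Peak time t_p = π/ω_d = π/33.9 = 0.0926 s.

t_p ≈ 0.0926 s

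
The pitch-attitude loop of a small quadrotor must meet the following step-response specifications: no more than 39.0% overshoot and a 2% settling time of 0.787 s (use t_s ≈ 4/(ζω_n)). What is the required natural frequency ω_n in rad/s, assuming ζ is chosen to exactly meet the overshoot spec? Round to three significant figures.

ζ = −ln(OS)/√(π² + (ln OS)²). With OS = 0.390, ln OS = −0.9416 and ζ = 0.9416/3.280 = 0.287.
From t_s ≈ 4/(ζω_n): ω_n = 4/(ζ·t_s) = 4/(0.287·0.787) = 17.7 rad/s.

ω_n ≈ 17.7 rad/s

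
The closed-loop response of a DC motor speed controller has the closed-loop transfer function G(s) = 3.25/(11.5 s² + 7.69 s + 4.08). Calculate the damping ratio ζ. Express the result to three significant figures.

Dividing through by 11.5: denominator becomes s² + 0.6687 s + 0.3548.
So ω_n = √0.3548 = 0.596 rad/s and ζ = 0.6687/(2·0.596) = 0.561.

ζ ≈ 0.561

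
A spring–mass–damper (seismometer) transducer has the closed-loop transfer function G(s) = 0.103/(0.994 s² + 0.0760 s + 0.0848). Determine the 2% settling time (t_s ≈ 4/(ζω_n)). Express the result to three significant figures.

t_s ≈ 105 s

Dividing through by 0.994: denominator becomes s² + 0.07646 s + 0.08531.
So ω_n = √0.08531 = 0.292 rad/s and ζ = 0.07646/(2·0.292) = 0.131.
t_s ≈ 4/(ζω_n) = 105 s.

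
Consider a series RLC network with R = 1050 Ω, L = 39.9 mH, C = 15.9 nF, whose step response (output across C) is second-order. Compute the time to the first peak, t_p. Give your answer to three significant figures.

For a series RLC circuit (capacitor voltage as output), ω_n = 1/√(LC) = 1/√(39.9 mH · 15.9 nF) = 39700 rad/s.
ζ = (R/2)·√(C/L) = (1050/2)·√(15.9 nF/39.9 mH) = 0.331.
ω_d = ω_n√(1−ζ²) = 37500 rad/s. t_p = π/ω_d = 0.0000839 s.

t_p ≈ 0.0000839 s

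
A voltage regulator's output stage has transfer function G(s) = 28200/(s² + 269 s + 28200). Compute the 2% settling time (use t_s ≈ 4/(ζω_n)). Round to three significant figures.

ω_n = √28200 = 168 rad/s; ζ = 269/(2·168) = 0.801.
t_s ≈ 4/(ζω_n) = 4/(0.801·168) = 0.0297 s.

t_s ≈ 0.0297 s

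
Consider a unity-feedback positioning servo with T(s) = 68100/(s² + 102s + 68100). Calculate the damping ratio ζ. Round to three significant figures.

Matching coefficients with s² + 2ζω_n s + ω_n² gives ω_n² = 68100 ⇒ ω_n = 261 rad/s, and ζ = 102/(2ω_n) = 0.195.

ζ ≈ 0.195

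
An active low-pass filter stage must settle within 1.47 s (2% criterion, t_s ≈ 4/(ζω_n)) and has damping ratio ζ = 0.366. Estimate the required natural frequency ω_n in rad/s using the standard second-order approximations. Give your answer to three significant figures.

Rearranging t_s ≈ 4/(ζω_n) gives ω_n = 4/(ζ·t_s) = 4/(0.366 × 1.47) = 7.43 rad/s.

ω_n ≈ 7.43 rad/s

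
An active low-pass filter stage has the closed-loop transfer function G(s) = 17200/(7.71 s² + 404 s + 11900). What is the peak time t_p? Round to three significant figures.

t_p ≈ 0.107 s

Dividing through by 7.71: denominator becomes s² + 52.40 s + 1543.
So ω_n = √1543 = 39.3 rad/s and ζ = 52.40/(2·39.3) = 0.667.
The damped frequency ω_d = ω_n√(1−ζ²) = 29.3 rad/s. t_p = π/ω_d = 0.107 s.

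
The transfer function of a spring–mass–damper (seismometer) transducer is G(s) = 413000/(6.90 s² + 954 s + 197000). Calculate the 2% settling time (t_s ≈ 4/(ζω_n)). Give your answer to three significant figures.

Dividing through by 6.90: denominator becomes s² + 138.3 s + 28550.
So ω_n = √28550 = 169 rad/s and ζ = 138.3/(2·169) = 0.409.
t_s ≈ 4/(ζω_n) = 0.0579 s.

t_s ≈ 0.0579 s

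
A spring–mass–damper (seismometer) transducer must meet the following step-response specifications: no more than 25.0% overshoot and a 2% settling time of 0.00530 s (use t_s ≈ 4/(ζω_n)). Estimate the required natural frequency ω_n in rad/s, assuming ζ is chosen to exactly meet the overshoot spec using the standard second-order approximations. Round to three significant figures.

From %OS = 100·exp(−πζ/√(1−ζ²)), invert to get ζ = −ln(OS)/√(π² + ln²(OS)) with OS = 0.250.
−ln 0.250 = 1.386, so ζ = 1.386/√(π² + 1.922) = 0.404.
From t_s ≈ 4/(ζω_n): ω_n = 4/(ζ·t_s) = 4/(0.404·0.00530) = 1870 rad/s.

ω_n ≈ 1870 rad/s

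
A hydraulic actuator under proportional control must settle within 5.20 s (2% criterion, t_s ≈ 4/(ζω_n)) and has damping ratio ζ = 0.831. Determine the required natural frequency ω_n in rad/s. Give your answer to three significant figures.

ω_n ≈ 0.926 rad/s

Rearranging t_s ≈ 4/(ζω_n) gives ω_n = 4/(ζ·t_s) = 4/(0.831 × 5.20) = 0.926 rad/s.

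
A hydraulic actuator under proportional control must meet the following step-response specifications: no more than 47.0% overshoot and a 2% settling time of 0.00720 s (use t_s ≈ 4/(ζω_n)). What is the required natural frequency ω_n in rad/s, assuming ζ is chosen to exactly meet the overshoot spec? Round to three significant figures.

ζ = −ln(OS)/√(π² + (ln OS)²). With OS = 0.470, ln OS = −0.7550 and ζ = 0.7550/3.231 = 0.234.
Then ω_n = 4/(ζ t_s) = 4/(0.234 × 0.00720) = 2380 rad/s.

ω_n ≈ 2380 rad/s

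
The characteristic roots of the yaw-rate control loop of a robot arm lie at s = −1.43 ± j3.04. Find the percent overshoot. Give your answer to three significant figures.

The poles are at −σ ± jω_d with σ = 1.43 and ω_d = 3.04, so ω_n = √(σ²+ω_d²) = 3.36 rad/s and ζ = σ/ω_n = 0.426.
%OS = 100·exp(−πζ/√(1−ζ²)) = 22.8%.

%OS ≈ 22.8%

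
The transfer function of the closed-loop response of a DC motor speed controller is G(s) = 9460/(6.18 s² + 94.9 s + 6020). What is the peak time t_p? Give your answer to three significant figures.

t_p ≈ 0.104 s

Dividing through by 6.18: denominator becomes s² + 15.36 s + 974.1.
So ω_n = √974.1 = 31.2 rad/s and ζ = 15.36/(2·31.2) = 0.246.
ω_d = 31.2·√(1 − 0.246²) = 30.3 rad/s. t_p = π/ω_d = 0.104 s.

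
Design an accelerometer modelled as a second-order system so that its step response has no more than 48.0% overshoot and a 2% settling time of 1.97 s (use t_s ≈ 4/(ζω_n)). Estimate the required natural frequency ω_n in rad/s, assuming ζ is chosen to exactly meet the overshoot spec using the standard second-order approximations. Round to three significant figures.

ω_n ≈ 8.92 rad/s

Inverting the overshoot relation: ζ = |ln 0.480|/√(π² + ln²0.480) = 0.228.
Then ω_n = 4/(ζ t_s) = 4/(0.228 × 1.97) = 8.92 rad/s.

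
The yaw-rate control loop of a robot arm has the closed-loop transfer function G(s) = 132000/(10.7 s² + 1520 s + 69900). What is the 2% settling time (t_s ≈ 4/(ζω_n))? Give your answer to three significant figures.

Dividing through by 10.7: denominator becomes s² + 142.1 s + 6533.
So ω_n = √6533 = 80.8 rad/s and ζ = 142.1/(2·80.8) = 0.879.
t_s ≈ 4/(ζω_n) = 0.0563 s.

t_s ≈ 0.0563 s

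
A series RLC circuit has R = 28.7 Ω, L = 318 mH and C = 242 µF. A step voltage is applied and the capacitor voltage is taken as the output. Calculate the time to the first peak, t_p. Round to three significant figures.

t_p ≈ 0.0300 s

For a series RLC circuit (capacitor voltage as output), ω_n = 1/√(LC) = 1/√(318 mH · 242 µF) = 114 rad/s.
ζ = (R/2)·√(C/L) = (28.7/2)·√(242 µF/318 mH) = 0.396.
ω_d = 114·√(1 − 0.396²) = 105 rad/s. t_p = π/ω_d = 0.0300 s.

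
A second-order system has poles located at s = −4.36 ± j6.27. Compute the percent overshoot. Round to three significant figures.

%OS ≈ 11.3%

The poles are at −σ ± jω_d with σ = 4.36 and ω_d = 6.27, so ω_n = √(σ²+ω_d²) = 7.64 rad/s and ζ = σ/ω_n = 0.571.
%OS = 100 e^{−πζ/√(1−ζ²)} with ζ = 0.571 gives 11.3%.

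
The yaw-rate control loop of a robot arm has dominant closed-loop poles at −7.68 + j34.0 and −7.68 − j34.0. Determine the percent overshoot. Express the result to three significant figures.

The poles are at −σ ± jω_d with σ = 7.68 and ω_d = 34.0, so ω_n = √(σ²+ω_d²) = 34.9 rad/s and ζ = σ/ω_n = 0.220.
Overshoot: exp(−π·0.220/√(1−0.220²)) = 0.492, i.e. 49.2%.

%OS ≈ 49.2%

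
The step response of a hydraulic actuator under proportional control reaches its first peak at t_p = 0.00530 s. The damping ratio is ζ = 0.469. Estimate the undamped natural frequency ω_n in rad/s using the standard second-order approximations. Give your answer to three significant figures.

ω_n ≈ 671 rad/s

Peak time t_p = π/ω_d, so ω_d = π/t_p = π/0.00530 = 593 rad/s.
ω_n = ω_d/√(1−ζ²) = 593/√0.780 = 671 rad/s.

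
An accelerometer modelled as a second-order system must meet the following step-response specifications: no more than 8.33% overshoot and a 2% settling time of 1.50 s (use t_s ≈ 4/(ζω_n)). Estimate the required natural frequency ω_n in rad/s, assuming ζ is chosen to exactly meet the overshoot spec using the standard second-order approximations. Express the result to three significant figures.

From %OS = 100·exp(−πζ/√(1−ζ²)), invert to get ζ = −ln(OS)/√(π² + ln²(OS)) with OS = 0.0833.
−ln 0.0833 = 2.485, so ζ = 2.485/√(π² + 6.177) = 0.620.
Then ω_n = 4/(ζ t_s) = 4/(0.620 × 1.50) = 4.30 rad/s.

ω_n ≈ 4.30 rad/s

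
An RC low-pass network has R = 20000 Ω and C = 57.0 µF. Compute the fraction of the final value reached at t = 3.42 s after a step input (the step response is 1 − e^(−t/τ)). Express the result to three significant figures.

y/y_∞ ≈ 0.950

τ = RC = 20000 × 57.0 µF = 1.14 s.
y(t)/y_∞ = 1 − e^(−t/τ) = 1 − e^(−3.42/1.14) = 1 − e^(−3.00) = 0.950.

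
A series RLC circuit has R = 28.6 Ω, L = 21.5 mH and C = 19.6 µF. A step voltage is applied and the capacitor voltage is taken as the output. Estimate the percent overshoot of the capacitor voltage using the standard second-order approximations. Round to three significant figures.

%OS ≈ 22.2%

For a series RLC circuit (capacitor voltage as output), ω_n = 1/√(LC) = 1/√(21.5 mH · 19.6 µF) = 1540 rad/s.
ζ = (R/2)·√(C/L) = (28.6/2)·√(19.6 µF/21.5 mH) = 0.432.
%OS = 100·exp(−πζ/√(1−ζ²)) = 22.2%.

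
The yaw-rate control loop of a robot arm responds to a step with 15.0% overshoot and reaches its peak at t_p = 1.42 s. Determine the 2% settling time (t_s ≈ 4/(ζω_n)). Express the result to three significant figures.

t_s ≈ 2.99 s

The overshoot fixes ζ = −ln(OS)/√(π²+ln²(OS)) = 0.517.
t_p = π/ω_d ⇒ ω_d = 2.21 rad/s; then ω_n = ω_d/√(1−ζ²) = 2.58 rad/s.
t_s ≈ 4/(ζω_n) = 4/(0.517·2.58) = 2.99 s.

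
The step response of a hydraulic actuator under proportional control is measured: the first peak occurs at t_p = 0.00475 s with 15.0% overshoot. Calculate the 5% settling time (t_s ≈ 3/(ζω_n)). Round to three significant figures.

ζ from %OS: ζ = |ln 0.150|/√(π²+ln²0.150) = 0.517.
From t_p = π/ω_d, ω_d = π/0.00475 = 661 rad/s, so ω_n = ω_d/√(1−ζ²) = 773 rad/s.
t_s ≈ 3/(ζω_n) = 3/(0.517·773) = 0.00751 s.

t_s ≈ 0.00751 s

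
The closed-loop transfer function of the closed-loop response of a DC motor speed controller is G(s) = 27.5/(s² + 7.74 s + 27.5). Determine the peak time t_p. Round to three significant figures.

Comparing the denominator to s² + 2ζω_n s + ω_n²: ω_n = √27.5 = 5.24 rad/s, and 2ζω_n = 7.74 so ζ = 7.74/(2·5.24) = 0.738.
The damped frequency ω_d = ω_n√(1−ζ²) = 3.54 rad/s. Then t_p = π/ω_d = 0.888 s.

t_p ≈ 0.888 s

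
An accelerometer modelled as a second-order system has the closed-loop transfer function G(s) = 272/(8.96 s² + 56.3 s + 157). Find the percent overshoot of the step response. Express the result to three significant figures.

%OS ≈ 2.82%

Dividing through by 8.96: denominator becomes s² + 6.283 s + 17.52.
So ω_n = √17.52 = 4.19 rad/s and ζ = 6.283/(2·4.19) = 0.751.
%OS = 100·exp(−πζ/√(1−ζ²)) = 2.82%.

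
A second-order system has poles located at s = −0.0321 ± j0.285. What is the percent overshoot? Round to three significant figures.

%OS ≈ 70.2%

The poles are at −σ ± jω_d with σ = 0.0321 and ω_d = 0.285, so ω_n = √(σ²+ω_d²) = 0.287 rad/s and ζ = σ/ω_n = 0.112.
%OS = 100 e^{−πζ/√(1−ζ²)} with ζ = 0.112 gives 70.2%.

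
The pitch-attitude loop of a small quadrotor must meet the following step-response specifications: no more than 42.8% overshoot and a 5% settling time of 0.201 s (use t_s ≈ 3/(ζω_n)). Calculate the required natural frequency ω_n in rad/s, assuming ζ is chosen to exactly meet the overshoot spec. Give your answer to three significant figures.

ζ = −ln(OS)/√(π² + (ln OS)²). With OS = 0.428, ln OS = −0.8486 and ζ = 0.8486/3.254 = 0.261.
From t_s ≈ 3/(ζω_n): ω_n = 3/(ζ·t_s) = 3/(0.261·0.201) = 57.2 rad/s.

ω_n ≈ 57.2 rad/s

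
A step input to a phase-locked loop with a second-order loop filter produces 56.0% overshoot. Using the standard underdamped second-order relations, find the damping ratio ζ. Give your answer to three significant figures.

ζ ≈ 0.181

From %OS = 100·exp(−πζ/√(1−ζ²)), invert to get ζ = −ln(OS)/√(π² + ln²(OS)) with OS = 0.560.
−ln 0.560 = 0.5798, so ζ = 0.5798/√(π² + 0.3362) = 0.181.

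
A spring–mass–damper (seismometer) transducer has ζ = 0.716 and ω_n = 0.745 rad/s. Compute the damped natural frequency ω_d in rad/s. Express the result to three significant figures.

ω_d = ω_n√(1−ζ²) = 0.745·√0.487 = 0.520 rad/s.

ω_d ≈ 0.520 rad/s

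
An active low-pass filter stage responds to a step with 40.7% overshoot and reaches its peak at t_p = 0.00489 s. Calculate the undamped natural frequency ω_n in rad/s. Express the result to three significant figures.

From the overshoot, ζ = −ln(OS)/√(π²+ln²(OS)) = 0.275.
t_p = π/ω_d ⇒ ω_d = 642 rad/s; then ω_n = ω_d/√(1−ζ²) = 668 rad/s.

ω_n ≈ 668 rad/s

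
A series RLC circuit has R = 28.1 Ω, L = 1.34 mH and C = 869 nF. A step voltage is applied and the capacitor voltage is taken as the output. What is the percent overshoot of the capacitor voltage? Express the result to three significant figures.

For a series RLC circuit (capacitor voltage as output), ω_n = 1/√(LC) = 1/√(1.34 mH · 869 nF) = 29300 rad/s.
ζ = (R/2)·√(C/L) = (28.1/2)·√(869 nF/1.34 mH) = 0.358.
%OS = 100 e^{−πζ/√(1−ζ²)} with ζ = 0.358 gives 30.0%.

%OS ≈ 30.0%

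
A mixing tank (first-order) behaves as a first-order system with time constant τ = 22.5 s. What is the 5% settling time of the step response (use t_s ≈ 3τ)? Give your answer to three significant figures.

t_s ≈ 67.5 s

t_s ≈ 3τ = 67.5 s.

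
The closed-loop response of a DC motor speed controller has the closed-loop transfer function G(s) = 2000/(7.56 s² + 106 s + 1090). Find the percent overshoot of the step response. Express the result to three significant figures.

Dividing through by 7.56: denominator becomes s² + 14.02 s + 144.2.
So ω_n = √144.2 = 12.0 rad/s and ζ = 14.02/(2·12.0) = 0.584.
%OS = 100 e^{−πζ/√(1−ζ²)} with ζ = 0.584 gives 10.4%.

%OS ≈ 10.4%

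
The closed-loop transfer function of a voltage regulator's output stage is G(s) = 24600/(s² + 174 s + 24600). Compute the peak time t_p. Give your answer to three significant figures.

t_p ≈ 0.0241 s

Comparing the denominator to s² + 2ζω_n s + ω_n²: ω_n = √24600 = 157 rad/s, and 2ζω_n = 174 so ζ = 174/(2·157) = 0.555.
ω_d = 157·√(1 − 0.555²) = 131 rad/s. Then t_p = π/ω_d = 0.0241 s.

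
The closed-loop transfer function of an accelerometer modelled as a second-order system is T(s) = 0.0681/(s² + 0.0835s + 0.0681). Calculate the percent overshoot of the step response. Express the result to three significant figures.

ω_n = √0.0681 = 0.261 rad/s; ζ = 0.0835/(2·0.261) = 0.160.
Overshoot: exp(−π·0.160/√(1−0.160²)) = 0.601, i.e. 60.1%.

%OS ≈ 60.1%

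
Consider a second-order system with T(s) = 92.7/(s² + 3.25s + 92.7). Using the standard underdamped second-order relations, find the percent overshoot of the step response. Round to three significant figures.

%OS ≈ 58.4%

Comparing the denominator to s² + 2ζω_n s + ω_n²: ω_n = √92.7 = 9.63 rad/s, and 2ζω_n = 3.25 so ζ = 3.25/(2·9.63) = 0.169.
%OS = 100·exp(−πζ/√(1−ζ²)) = 58.4%.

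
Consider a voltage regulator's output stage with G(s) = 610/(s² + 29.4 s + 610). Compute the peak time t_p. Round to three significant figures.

ω_n = √610 = 24.7 rad/s; ζ = 29.4/(2·24.7) = 0.595.
The damped frequency ω_d = ω_n√(1−ζ²) = 19.8 rad/s. Then t_p = π/ω_d = 0.158 s.

t_p ≈ 0.158 s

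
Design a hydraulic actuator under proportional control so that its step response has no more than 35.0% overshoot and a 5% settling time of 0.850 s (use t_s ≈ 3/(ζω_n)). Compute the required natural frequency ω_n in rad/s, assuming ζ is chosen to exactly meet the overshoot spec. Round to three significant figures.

ω_n ≈ 11.1 rad/s

Inverting the overshoot relation: ζ = |ln 0.350|/√(π² + ln²0.350) = 0.317.
Then ω_n = 3/(ζ t_s) = 3/(0.317 × 0.850) = 11.1 rad/s.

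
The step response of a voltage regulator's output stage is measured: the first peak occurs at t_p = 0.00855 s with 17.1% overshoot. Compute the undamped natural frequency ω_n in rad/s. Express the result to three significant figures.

The overshoot fixes ζ = −ln(OS)/√(π²+ln²(OS)) = 0.490.
From t_p = π/ω_d, ω_d = π/0.00855 = 367 rad/s, so ω_n = ω_d/√(1−ζ²) = 422 rad/s.

ω_n ≈ 422 rad/s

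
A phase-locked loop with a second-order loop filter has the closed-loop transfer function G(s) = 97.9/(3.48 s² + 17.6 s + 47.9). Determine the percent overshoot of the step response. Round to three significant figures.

Dividing through by 3.48: denominator becomes s² + 5.057 s + 13.76.
So ω_n = √13.76 = 3.71 rad/s and ζ = 5.057/(2·3.71) = 0.682.
%OS = 100 e^{−πζ/√(1−ζ²)} with ζ = 0.682 gives 5.36%.

%OS ≈ 5.36%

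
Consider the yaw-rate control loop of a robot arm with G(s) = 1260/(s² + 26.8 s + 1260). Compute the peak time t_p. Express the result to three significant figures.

t_p ≈ 0.0956 s

Matching coefficients with s² + 2ζω_n s + ω_n² gives ω_n² = 1260 ⇒ ω_n = 35.5 rad/s, and ζ = 26.8/(2ω_n) = 0.378.
The damped frequency ω_d = ω_n√(1−ζ²) = 32.9 rad/s. Then t_p = π/ω_d = 0.0956 s.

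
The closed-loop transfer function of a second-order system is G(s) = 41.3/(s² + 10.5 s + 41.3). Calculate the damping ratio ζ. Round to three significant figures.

ω_n = √41.3 = 6.43 rad/s; ζ = 10.5/(2·6.43) = 0.817.

ζ ≈ 0.817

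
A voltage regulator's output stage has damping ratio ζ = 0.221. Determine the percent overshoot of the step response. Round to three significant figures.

For an underdamped second-order system, %OS = 100·exp(−πζ/√(1−ζ²)).
πζ/√(1−ζ²) = π·0.221/√(1−0.0488) = 0.7119, so %OS = 100·e^(−0.7119) = 49.1%.

%OS ≈ 49.1%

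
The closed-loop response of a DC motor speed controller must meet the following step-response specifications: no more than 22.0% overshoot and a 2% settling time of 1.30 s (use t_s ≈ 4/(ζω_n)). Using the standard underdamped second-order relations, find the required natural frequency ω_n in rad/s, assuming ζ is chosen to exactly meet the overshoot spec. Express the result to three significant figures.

ω_n ≈ 7.09 rad/s

From %OS = 100·exp(−πζ/√(1−ζ²)), invert to get ζ = −ln(OS)/√(π² + ln²(OS)) with OS = 0.220.
−ln 0.220 = 1.514, so ζ = 1.514/√(π² + 2.293) = 0.434.
Then ω_n = 4/(ζ t_s) = 4/(0.434 × 1.30) = 7.09 rad/s.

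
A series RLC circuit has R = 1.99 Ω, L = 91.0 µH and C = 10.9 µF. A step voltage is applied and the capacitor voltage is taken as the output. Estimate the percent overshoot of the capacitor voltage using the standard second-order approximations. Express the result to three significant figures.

For a series RLC circuit (capacitor voltage as output), ω_n = 1/√(LC) = 1/√(91.0 µH · 10.9 µF) = 31800 rad/s.
ζ = (R/2)·√(C/L) = (1.99/2)·√(10.9 µF/91.0 µH) = 0.344.
Overshoot: exp(−π·0.344/√(1−0.344²)) = 0.316, i.e. 31.6%.

%OS ≈ 31.6%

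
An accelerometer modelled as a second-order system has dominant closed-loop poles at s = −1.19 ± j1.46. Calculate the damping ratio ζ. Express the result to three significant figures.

The poles are at −σ ± jω_d with σ = 1.19 and ω_d = 1.46, so ω_n = √(σ²+ω_d²) = 1.88 rad/s and ζ = σ/ω_n = 0.632.

ζ ≈ 0.632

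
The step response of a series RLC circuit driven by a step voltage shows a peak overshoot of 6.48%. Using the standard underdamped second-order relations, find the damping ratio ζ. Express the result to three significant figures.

ζ ≈ 0.657

ζ = −ln(OS)/√(π² + (ln OS)²). With OS = 0.0648, ln OS = −2.736 and ζ = 2.736/4.166 = 0.657.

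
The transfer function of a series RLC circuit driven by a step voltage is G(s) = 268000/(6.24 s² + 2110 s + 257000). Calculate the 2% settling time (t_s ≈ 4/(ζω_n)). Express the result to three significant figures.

t_s ≈ 0.0237 s

Dividing through by 6.24: denominator becomes s² + 338.1 s + 41190.
So ω_n = √41190 = 203 rad/s and ζ = 338.1/(2·203) = 0.833.
t_s ≈ 4/(ζω_n) = 0.0237 s.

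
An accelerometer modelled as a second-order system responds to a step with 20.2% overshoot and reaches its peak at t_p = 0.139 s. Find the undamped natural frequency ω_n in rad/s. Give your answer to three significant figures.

ζ from %OS: ζ = |ln 0.202|/√(π²+ln²0.202) = 0.454.
From t_p = π/ω_d, ω_d = π/0.139 = 22.6 rad/s, so ω_n = ω_d/√(1−ζ²) = 25.4 rad/s.

ω_n ≈ 25.4 rad/s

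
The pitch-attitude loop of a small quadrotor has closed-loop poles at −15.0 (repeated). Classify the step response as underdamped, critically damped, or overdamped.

Since there is a repeated negative-real pole, the response is critically damped.

critically damped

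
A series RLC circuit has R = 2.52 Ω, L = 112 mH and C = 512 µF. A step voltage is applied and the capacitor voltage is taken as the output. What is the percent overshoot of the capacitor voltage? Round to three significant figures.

%OS ≈ 76.4%

For a series RLC circuit (capacitor voltage as output), ω_n = 1/√(LC) = 1/√(112 mH · 512 µF) = 132 rad/s.
ζ = (R/2)·√(C/L) = (2.52/2)·√(512 µF/112 mH) = 0.0852.
Overshoot: exp(−π·0.0852/√(1−0.0852²)) = 0.764, i.e. 76.4%.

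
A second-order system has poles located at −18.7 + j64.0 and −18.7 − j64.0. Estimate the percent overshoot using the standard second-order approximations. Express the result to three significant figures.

%OS ≈ 39.9%

With σ = 18.7, ω_d = 64.0: ω_n = √(σ²+ω_d²) = 66.7 rad/s, ζ = σ/ω_n = 0.280.
%OS = 100·exp(−πζ/√(1−ζ²)) = 39.9%.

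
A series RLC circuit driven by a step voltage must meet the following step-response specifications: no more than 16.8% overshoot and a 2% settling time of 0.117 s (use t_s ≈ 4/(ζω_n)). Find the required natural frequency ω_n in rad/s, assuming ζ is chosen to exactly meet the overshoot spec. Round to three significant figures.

ω_n ≈ 69.2 rad/s

ζ = −ln(OS)/√(π² + (ln OS)²). With OS = 0.168, ln OS = −1.784 and ζ = 1.784/3.613 = 0.494.
From t_s ≈ 4/(ζω_n): ω_n = 4/(ζ·t_s) = 4/(0.494·0.117) = 69.2 rad/s.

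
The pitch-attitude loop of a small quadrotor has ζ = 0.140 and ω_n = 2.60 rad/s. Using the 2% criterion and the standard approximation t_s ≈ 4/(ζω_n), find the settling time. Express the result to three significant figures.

t_s ≈ 11.0 s

t_s ≈ 4/(ζω_n) = 4/(0.140 × 2.60) = 11.0 s.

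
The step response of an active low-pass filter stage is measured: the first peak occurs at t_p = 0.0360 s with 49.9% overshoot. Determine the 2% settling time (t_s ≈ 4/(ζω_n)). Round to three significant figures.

ζ from %OS: ζ = |ln 0.499|/√(π²+ln²0.499) = 0.216.
t_p = π/ω_d ⇒ ω_d = 87.3 rad/s; then ω_n = ω_d/√(1−ζ²) = 89.4 rad/s.
t_s ≈ 4/(ζω_n) = 4/(0.216·89.4) = 0.207 s.

t_s ≈ 0.207 s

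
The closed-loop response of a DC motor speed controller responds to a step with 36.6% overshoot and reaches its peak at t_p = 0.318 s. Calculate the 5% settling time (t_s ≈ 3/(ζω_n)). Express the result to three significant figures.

t_s ≈ 0.949 s

ζ from %OS: ζ = |ln 0.366|/√(π²+ln²0.366) = 0.305.
t_p = π/ω_d ⇒ ω_d = 9.88 rad/s; then ω_n = ω_d/√(1−ζ²) = 10.4 rad/s.
t_s ≈ 3/(ζω_n) = 3/(0.305·10.4) = 0.949 s.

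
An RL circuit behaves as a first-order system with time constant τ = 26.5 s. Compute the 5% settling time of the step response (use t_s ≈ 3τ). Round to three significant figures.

t_s ≈ 3τ = 79.5 s.

t_s ≈ 79.5 s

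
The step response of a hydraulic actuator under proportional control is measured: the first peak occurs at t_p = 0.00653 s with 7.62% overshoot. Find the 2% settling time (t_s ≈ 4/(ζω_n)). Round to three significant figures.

t_s ≈ 0.0101 s

ζ from %OS: ζ = |ln 0.0762|/√(π²+ln²0.0762) = 0.634.
From t_p = π/ω_d, ω_d = π/0.00653 = 481 rad/s, so ω_n = ω_d/√(1−ζ²) = 622 rad/s.
t_s ≈ 4/(ζω_n) = 4/(0.634·622) = 0.0101 s.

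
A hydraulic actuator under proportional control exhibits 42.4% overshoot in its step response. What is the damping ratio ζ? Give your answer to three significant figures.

From %OS = 100·exp(−πζ/√(1−ζ²)), invert to get ζ = −ln(OS)/√(π² + ln²(OS)) with OS = 0.424.
−ln 0.424 = 0.8580, so ζ = 0.8580/√(π² + 0.7362) = 0.263.

ζ ≈ 0.263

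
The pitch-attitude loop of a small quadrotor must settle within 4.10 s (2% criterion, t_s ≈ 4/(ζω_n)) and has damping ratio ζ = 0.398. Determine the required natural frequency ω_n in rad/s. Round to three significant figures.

ω_n ≈ 2.45 rad/s

Rearranging t_s ≈ 4/(ζω_n) gives ω_n = 4/(ζ·t_s) = 4/(0.398 × 4.10) = 2.45 rad/s.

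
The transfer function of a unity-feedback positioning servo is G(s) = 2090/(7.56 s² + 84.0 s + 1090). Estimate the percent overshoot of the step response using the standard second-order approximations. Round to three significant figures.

Dividing through by 7.56: denominator becomes s² + 11.11 s + 144.2.
So ω_n = √144.2 = 12.0 rad/s and ζ = 11.11/(2·12.0) = 0.463.
Overshoot: exp(−π·0.463/√(1−0.463²)) = 0.194, i.e. 19.4%.

%OS ≈ 19.4%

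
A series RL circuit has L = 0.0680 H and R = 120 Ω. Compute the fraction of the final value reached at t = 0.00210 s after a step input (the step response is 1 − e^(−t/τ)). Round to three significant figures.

τ = L/R = 0.0680/120 = 0.000567 s.
y(t)/y_∞ = 1 − e^(−t/τ) = 1 − e^(−0.00210/0.000567) = 1 − e^(−3.71) = 0.975.

y/y_∞ ≈ 0.975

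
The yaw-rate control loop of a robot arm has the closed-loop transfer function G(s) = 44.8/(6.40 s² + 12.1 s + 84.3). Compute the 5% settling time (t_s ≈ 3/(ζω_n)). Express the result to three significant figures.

Dividing through by 6.40: denominator becomes s² + 1.891 s + 13.17.
So ω_n = √13.17 = 3.63 rad/s and ζ = 1.891/(2·3.63) = 0.260.
t_s ≈ 3/(ζω_n) = 3.17 s.

t_s ≈ 3.17 s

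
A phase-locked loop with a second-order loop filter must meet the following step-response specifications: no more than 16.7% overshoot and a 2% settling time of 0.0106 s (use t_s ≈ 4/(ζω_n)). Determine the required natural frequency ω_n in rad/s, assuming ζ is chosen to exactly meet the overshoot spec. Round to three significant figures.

From %OS = 100·exp(−πζ/√(1−ζ²)), invert to get ζ = −ln(OS)/√(π² + ln²(OS)) with OS = 0.167.
−ln 0.167 = 1.790, so ζ = 1.790/√(π² + 3.203) = 0.495.
From t_s ≈ 4/(ζω_n): ω_n = 4/(ζ·t_s) = 4/(0.495·0.0106) = 762 rad/s.

ω_n ≈ 762 rad/s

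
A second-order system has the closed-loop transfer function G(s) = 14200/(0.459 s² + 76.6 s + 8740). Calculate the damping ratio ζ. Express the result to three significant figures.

Dividing through by 0.459: denominator becomes s² + 166.9 s + 19040.
So ω_n = √19040 = 138 rad/s and ζ = 166.9/(2·138) = 0.605.

ζ ≈ 0.605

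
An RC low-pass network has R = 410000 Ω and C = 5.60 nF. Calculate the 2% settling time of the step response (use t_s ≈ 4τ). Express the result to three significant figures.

t_s ≈ 0.00918 s

τ = RC = 410000 × 5.60 nF = 0.00230 s.
t_s ≈ 4τ = 0.00918 s.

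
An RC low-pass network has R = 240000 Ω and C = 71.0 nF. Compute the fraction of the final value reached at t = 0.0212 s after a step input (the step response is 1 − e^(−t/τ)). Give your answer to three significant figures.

τ = RC = 240000 × 71.0 nF = 0.0170 s.
y(t)/y_∞ = 1 − e^(−t/τ) = 1 − e^(−0.0212/0.0170) = 1 − e^(−1.24) = 0.712.

y/y_∞ ≈ 0.712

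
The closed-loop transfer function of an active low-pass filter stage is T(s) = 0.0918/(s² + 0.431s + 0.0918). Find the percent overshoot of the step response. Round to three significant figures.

%OS ≈ 4.16%

Matching coefficients with s² + 2ζω_n s + ω_n² gives ω_n² = 0.0918 ⇒ ω_n = 0.303 rad/s, and ζ = 0.431/(2ω_n) = 0.711.
Overshoot: exp(−π·0.711/√(1−0.711²)) = 0.0416, i.e. 4.16%.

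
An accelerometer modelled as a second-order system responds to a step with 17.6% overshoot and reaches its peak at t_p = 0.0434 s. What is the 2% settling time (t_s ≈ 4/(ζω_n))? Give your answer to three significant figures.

t_s ≈ 0.0999 s

ζ from %OS: ζ = |ln 0.176|/√(π²+ln²0.176) = 0.484.
t_p = π/ω_d ⇒ ω_d = 72.4 rad/s; then ω_n = ω_d/√(1−ζ²) = 82.7 rad/s.
t_s ≈ 4/(ζω_n) = 4/(0.484·82.7) = 0.0999 s.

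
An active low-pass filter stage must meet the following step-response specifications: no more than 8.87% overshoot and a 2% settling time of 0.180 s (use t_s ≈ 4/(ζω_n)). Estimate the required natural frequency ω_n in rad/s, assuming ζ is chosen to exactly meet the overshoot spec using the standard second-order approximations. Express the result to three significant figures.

ω_n ≈ 36.4 rad/s

Inverting the overshoot relation: ζ = |ln 0.0887|/√(π² + ln²0.0887) = 0.611.
Then ω_n = 4/(ζ t_s) = 4/(0.611 × 0.180) = 36.4 rad/s.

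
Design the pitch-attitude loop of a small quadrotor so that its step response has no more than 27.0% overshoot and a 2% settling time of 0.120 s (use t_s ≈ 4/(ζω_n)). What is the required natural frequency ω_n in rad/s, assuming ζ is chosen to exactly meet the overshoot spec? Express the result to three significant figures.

From %OS = 100·exp(−πζ/√(1−ζ²)), invert to get ζ = −ln(OS)/√(π² + ln²(OS)) with OS = 0.270.
−ln 0.270 = 1.309, so ζ = 1.309/√(π² + 1.714) = 0.385.
From t_s ≈ 4/(ζω_n): ω_n = 4/(ζ·t_s) = 4/(0.385·0.120) = 86.6 rad/s.

ω_n ≈ 86.6 rad/s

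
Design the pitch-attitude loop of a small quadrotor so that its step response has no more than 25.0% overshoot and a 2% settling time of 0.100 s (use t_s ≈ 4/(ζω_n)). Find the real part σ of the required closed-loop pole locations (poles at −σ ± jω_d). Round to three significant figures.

σ ≈ 40.0

The settling-time spec alone fixes σ = ζω_n = 4/t_s = 4/0.100 = 40.0.
(Overshoot then fixes ζ = 0.404 and hence ω_d = σ·√(1−ζ²)/ζ = 90.6 rad/s.)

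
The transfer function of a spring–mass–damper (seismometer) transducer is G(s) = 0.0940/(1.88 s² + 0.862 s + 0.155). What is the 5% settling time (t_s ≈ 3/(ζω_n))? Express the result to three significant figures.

Dividing through by 1.88: denominator becomes s² + 0.4585 s + 0.08245.
So ω_n = √0.08245 = 0.287 rad/s and ζ = 0.4585/(2·0.287) = 0.798.
t_s ≈ 3/(ζω_n) = 13.1 s.

t_s ≈ 13.1 s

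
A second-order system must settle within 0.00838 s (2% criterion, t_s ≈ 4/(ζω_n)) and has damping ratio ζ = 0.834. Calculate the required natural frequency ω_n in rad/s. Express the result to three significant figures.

ω_n ≈ 572 rad/s

Rearranging t_s ≈ 4/(ζω_n) gives ω_n = 4/(ζ·t_s) = 4/(0.834 × 0.00838) = 572 rad/s.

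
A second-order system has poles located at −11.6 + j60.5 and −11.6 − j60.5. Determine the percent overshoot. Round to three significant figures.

With σ = 11.6, ω_d = 60.5: ω_n = √(σ²+ω_d²) = 61.6 rad/s, ζ = σ/ω_n = 0.188.
Overshoot: exp(−π·0.188/√(1−0.188²)) = 0.548, i.e. 54.8%.

%OS ≈ 54.8%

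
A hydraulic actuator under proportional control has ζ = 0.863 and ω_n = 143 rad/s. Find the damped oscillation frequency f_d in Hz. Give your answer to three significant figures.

ω_d = ω_n√(1−ζ²) = 143·√0.255 = 72.2 rad/s.
f_d = ω_d/(2π) = 11.5 Hz.

f_d ≈ 11.5 Hz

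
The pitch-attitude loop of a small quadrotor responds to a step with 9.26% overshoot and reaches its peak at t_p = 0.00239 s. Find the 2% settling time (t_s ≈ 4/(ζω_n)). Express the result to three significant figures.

t_s ≈ 0.00402 s

The overshoot fixes ζ = −ln(OS)/√(π²+ln²(OS)) = 0.604.
From t_p = π/ω_d, ω_d = π/0.00239 = 1310 rad/s, so ω_n = ω_d/√(1−ζ²) = 1650 rad/s.
t_s ≈ 4/(ζω_n) = 4/(0.604·1650) = 0.00402 s.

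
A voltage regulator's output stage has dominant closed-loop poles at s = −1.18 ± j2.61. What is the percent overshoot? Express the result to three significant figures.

%OS ≈ 24.2%

|pole| = ω_n = √(1.18² + 2.61²) = 2.86 rad/s; ζ = cos θ = σ/ω_n = 0.412.
Overshoot: exp(−π·0.412/√(1−0.412²)) = 0.242, i.e. 24.2%.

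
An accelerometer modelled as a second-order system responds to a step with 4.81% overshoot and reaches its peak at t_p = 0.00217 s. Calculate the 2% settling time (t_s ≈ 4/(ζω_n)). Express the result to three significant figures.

ζ from %OS: ζ = |ln 0.0481|/√(π²+ln²0.0481) = 0.695.
t_p = π/ω_d ⇒ ω_d = 1450 rad/s; then ω_n = ω_d/√(1−ζ²) = 2010 rad/s.
t_s ≈ 4/(ζω_n) = 4/(0.695·2010) = 0.00286 s.

t_s ≈ 0.00286 s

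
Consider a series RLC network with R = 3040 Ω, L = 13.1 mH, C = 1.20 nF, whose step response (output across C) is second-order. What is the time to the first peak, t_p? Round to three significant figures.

For a series RLC circuit (capacitor voltage as output), ω_n = 1/√(LC) = 1/√(13.1 mH · 1.20 nF) = 252000 rad/s.
ζ = (R/2)·√(C/L) = (3040/2)·√(1.20 nF/13.1 mH) = 0.460.
ω_d = 252000·√(1 − 0.460²) = 224000 rad/s. t_p = π/ω_d = 0.0000140 s.

t_p ≈ 0.0000140 s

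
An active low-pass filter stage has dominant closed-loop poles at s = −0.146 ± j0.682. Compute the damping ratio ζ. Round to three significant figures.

With σ = 0.146, ω_d = 0.682: ω_n = √(σ²+ω_d²) = 0.697 rad/s, ζ = σ/ω_n = 0.209.

ζ ≈ 0.209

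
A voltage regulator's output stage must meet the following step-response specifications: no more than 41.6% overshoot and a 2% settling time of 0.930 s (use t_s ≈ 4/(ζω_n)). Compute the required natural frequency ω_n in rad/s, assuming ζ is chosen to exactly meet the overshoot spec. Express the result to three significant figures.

ζ = −ln(OS)/√(π² + (ln OS)²). With OS = 0.416, ln OS = −0.8771 and ζ = 0.8771/3.262 = 0.269.
Then ω_n = 4/(ζ t_s) = 4/(0.269 × 0.930) = 16.0 rad/s.

ω_n ≈ 16.0 rad/s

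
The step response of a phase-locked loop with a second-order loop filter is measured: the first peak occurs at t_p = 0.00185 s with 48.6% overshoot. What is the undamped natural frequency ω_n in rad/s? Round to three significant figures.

The overshoot fixes ζ = −ln(OS)/√(π²+ln²(OS)) = 0.224.
t_p = π/ω_d ⇒ ω_d = 1700 rad/s; then ω_n = ω_d/√(1−ζ²) = 1740 rad/s.

ω_n ≈ 1740 rad/s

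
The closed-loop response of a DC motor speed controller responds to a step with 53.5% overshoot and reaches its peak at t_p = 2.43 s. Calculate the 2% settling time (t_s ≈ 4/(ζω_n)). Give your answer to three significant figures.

From the overshoot, ζ = −ln(OS)/√(π²+ln²(OS)) = 0.195.
t_p = π/ω_d ⇒ ω_d = 1.29 rad/s; then ω_n = ω_d/√(1−ζ²) = 1.32 rad/s.
t_s ≈ 4/(ζω_n) = 4/(0.195·1.32) = 15.5 s.

t_s ≈ 15.5 s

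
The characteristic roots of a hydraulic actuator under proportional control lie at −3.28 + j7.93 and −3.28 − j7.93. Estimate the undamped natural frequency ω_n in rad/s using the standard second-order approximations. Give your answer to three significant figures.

ω_n ≈ 8.58 rad/s

The poles are at −σ ± jω_d with σ = 3.28 and ω_d = 7.93, so ω_n = √(σ²+ω_d²) = 8.58 rad/s and ζ = σ/ω_n = 0.382.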